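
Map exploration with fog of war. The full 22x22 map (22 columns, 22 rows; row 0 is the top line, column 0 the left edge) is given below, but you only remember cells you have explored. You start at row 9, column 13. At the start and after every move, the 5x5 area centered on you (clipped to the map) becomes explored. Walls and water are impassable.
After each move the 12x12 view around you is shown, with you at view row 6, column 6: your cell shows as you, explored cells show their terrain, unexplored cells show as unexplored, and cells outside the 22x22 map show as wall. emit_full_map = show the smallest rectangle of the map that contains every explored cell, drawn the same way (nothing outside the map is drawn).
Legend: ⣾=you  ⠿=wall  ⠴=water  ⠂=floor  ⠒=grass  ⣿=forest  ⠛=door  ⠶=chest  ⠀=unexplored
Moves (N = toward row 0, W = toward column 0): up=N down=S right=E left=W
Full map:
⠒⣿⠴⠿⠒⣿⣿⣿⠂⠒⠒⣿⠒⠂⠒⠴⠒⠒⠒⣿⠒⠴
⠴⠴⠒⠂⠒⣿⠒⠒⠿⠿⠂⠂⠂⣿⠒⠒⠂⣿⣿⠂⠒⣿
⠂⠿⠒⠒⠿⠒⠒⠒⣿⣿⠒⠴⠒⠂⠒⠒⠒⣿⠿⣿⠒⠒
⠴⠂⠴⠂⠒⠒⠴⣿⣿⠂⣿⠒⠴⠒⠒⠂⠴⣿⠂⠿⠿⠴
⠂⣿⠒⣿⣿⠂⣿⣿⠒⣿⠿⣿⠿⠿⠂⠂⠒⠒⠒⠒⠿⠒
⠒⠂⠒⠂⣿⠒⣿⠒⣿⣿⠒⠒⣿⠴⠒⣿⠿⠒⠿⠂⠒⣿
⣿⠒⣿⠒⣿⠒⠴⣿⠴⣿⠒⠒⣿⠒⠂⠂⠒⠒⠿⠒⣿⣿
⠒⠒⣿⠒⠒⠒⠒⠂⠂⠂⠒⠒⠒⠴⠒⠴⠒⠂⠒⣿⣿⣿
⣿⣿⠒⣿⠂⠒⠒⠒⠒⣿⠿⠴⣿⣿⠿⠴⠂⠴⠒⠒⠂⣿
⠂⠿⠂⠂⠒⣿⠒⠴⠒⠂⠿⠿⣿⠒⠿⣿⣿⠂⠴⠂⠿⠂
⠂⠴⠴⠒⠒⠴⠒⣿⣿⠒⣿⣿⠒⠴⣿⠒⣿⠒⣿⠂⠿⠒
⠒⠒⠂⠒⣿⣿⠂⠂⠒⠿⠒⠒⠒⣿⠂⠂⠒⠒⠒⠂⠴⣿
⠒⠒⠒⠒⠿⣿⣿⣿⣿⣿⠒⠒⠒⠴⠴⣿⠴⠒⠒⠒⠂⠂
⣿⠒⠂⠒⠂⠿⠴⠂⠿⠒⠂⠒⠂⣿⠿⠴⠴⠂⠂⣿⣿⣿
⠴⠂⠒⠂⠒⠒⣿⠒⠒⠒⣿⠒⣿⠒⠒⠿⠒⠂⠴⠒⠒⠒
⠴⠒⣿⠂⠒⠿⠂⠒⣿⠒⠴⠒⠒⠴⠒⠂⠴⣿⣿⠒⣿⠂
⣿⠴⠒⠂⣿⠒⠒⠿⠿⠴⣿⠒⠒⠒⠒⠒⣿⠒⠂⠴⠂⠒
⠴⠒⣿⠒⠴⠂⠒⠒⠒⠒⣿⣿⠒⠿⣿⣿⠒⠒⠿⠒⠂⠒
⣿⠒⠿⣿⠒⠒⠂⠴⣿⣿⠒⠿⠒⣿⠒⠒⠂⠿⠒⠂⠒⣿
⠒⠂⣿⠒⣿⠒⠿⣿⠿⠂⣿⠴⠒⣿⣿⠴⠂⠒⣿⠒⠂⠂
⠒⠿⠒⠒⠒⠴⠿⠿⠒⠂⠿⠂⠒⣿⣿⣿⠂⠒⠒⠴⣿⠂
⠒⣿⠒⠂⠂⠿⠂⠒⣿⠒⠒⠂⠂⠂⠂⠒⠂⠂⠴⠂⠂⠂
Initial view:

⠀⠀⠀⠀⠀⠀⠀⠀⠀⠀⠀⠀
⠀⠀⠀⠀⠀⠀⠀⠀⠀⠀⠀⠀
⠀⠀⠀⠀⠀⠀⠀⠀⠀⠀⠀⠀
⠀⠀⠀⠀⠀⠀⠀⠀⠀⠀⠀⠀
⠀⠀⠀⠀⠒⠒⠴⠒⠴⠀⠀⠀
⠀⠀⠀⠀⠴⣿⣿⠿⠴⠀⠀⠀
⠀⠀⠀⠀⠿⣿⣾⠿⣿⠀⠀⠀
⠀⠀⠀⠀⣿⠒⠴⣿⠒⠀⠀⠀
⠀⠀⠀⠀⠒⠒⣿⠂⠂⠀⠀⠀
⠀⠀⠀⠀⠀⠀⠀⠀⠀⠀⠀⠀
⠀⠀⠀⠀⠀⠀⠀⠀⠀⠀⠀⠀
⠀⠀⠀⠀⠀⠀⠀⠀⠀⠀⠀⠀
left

⠀⠀⠀⠀⠀⠀⠀⠀⠀⠀⠀⠀
⠀⠀⠀⠀⠀⠀⠀⠀⠀⠀⠀⠀
⠀⠀⠀⠀⠀⠀⠀⠀⠀⠀⠀⠀
⠀⠀⠀⠀⠀⠀⠀⠀⠀⠀⠀⠀
⠀⠀⠀⠀⠒⠒⠒⠴⠒⠴⠀⠀
⠀⠀⠀⠀⠿⠴⣿⣿⠿⠴⠀⠀
⠀⠀⠀⠀⠿⠿⣾⠒⠿⣿⠀⠀
⠀⠀⠀⠀⣿⣿⠒⠴⣿⠒⠀⠀
⠀⠀⠀⠀⠒⠒⠒⣿⠂⠂⠀⠀
⠀⠀⠀⠀⠀⠀⠀⠀⠀⠀⠀⠀
⠀⠀⠀⠀⠀⠀⠀⠀⠀⠀⠀⠀
⠀⠀⠀⠀⠀⠀⠀⠀⠀⠀⠀⠀

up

⠀⠀⠀⠀⠀⠀⠀⠀⠀⠀⠀⠀
⠀⠀⠀⠀⠀⠀⠀⠀⠀⠀⠀⠀
⠀⠀⠀⠀⠀⠀⠀⠀⠀⠀⠀⠀
⠀⠀⠀⠀⠀⠀⠀⠀⠀⠀⠀⠀
⠀⠀⠀⠀⠒⠒⣿⠒⠂⠀⠀⠀
⠀⠀⠀⠀⠒⠒⠒⠴⠒⠴⠀⠀
⠀⠀⠀⠀⠿⠴⣾⣿⠿⠴⠀⠀
⠀⠀⠀⠀⠿⠿⣿⠒⠿⣿⠀⠀
⠀⠀⠀⠀⣿⣿⠒⠴⣿⠒⠀⠀
⠀⠀⠀⠀⠒⠒⠒⣿⠂⠂⠀⠀
⠀⠀⠀⠀⠀⠀⠀⠀⠀⠀⠀⠀
⠀⠀⠀⠀⠀⠀⠀⠀⠀⠀⠀⠀

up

⠀⠀⠀⠀⠀⠀⠀⠀⠀⠀⠀⠀
⠀⠀⠀⠀⠀⠀⠀⠀⠀⠀⠀⠀
⠀⠀⠀⠀⠀⠀⠀⠀⠀⠀⠀⠀
⠀⠀⠀⠀⠀⠀⠀⠀⠀⠀⠀⠀
⠀⠀⠀⠀⠒⠒⣿⠴⠒⠀⠀⠀
⠀⠀⠀⠀⠒⠒⣿⠒⠂⠀⠀⠀
⠀⠀⠀⠀⠒⠒⣾⠴⠒⠴⠀⠀
⠀⠀⠀⠀⠿⠴⣿⣿⠿⠴⠀⠀
⠀⠀⠀⠀⠿⠿⣿⠒⠿⣿⠀⠀
⠀⠀⠀⠀⣿⣿⠒⠴⣿⠒⠀⠀
⠀⠀⠀⠀⠒⠒⠒⣿⠂⠂⠀⠀
⠀⠀⠀⠀⠀⠀⠀⠀⠀⠀⠀⠀

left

⠀⠀⠀⠀⠀⠀⠀⠀⠀⠀⠀⠀
⠀⠀⠀⠀⠀⠀⠀⠀⠀⠀⠀⠀
⠀⠀⠀⠀⠀⠀⠀⠀⠀⠀⠀⠀
⠀⠀⠀⠀⠀⠀⠀⠀⠀⠀⠀⠀
⠀⠀⠀⠀⣿⠒⠒⣿⠴⠒⠀⠀
⠀⠀⠀⠀⣿⠒⠒⣿⠒⠂⠀⠀
⠀⠀⠀⠀⠂⠒⣾⠒⠴⠒⠴⠀
⠀⠀⠀⠀⣿⠿⠴⣿⣿⠿⠴⠀
⠀⠀⠀⠀⠂⠿⠿⣿⠒⠿⣿⠀
⠀⠀⠀⠀⠀⣿⣿⠒⠴⣿⠒⠀
⠀⠀⠀⠀⠀⠒⠒⠒⣿⠂⠂⠀
⠀⠀⠀⠀⠀⠀⠀⠀⠀⠀⠀⠀

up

⠀⠀⠀⠀⠀⠀⠀⠀⠀⠀⠀⠀
⠀⠀⠀⠀⠀⠀⠀⠀⠀⠀⠀⠀
⠀⠀⠀⠀⠀⠀⠀⠀⠀⠀⠀⠀
⠀⠀⠀⠀⠀⠀⠀⠀⠀⠀⠀⠀
⠀⠀⠀⠀⣿⠿⣿⠿⠿⠀⠀⠀
⠀⠀⠀⠀⣿⠒⠒⣿⠴⠒⠀⠀
⠀⠀⠀⠀⣿⠒⣾⣿⠒⠂⠀⠀
⠀⠀⠀⠀⠂⠒⠒⠒⠴⠒⠴⠀
⠀⠀⠀⠀⣿⠿⠴⣿⣿⠿⠴⠀
⠀⠀⠀⠀⠂⠿⠿⣿⠒⠿⣿⠀
⠀⠀⠀⠀⠀⣿⣿⠒⠴⣿⠒⠀
⠀⠀⠀⠀⠀⠒⠒⠒⣿⠂⠂⠀

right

⠀⠀⠀⠀⠀⠀⠀⠀⠀⠀⠀⠀
⠀⠀⠀⠀⠀⠀⠀⠀⠀⠀⠀⠀
⠀⠀⠀⠀⠀⠀⠀⠀⠀⠀⠀⠀
⠀⠀⠀⠀⠀⠀⠀⠀⠀⠀⠀⠀
⠀⠀⠀⣿⠿⣿⠿⠿⠂⠀⠀⠀
⠀⠀⠀⣿⠒⠒⣿⠴⠒⠀⠀⠀
⠀⠀⠀⣿⠒⠒⣾⠒⠂⠀⠀⠀
⠀⠀⠀⠂⠒⠒⠒⠴⠒⠴⠀⠀
⠀⠀⠀⣿⠿⠴⣿⣿⠿⠴⠀⠀
⠀⠀⠀⠂⠿⠿⣿⠒⠿⣿⠀⠀
⠀⠀⠀⠀⣿⣿⠒⠴⣿⠒⠀⠀
⠀⠀⠀⠀⠒⠒⠒⣿⠂⠂⠀⠀

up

⠿⠿⠿⠿⠿⠿⠿⠿⠿⠿⠿⠿
⠀⠀⠀⠀⠀⠀⠀⠀⠀⠀⠀⠀
⠀⠀⠀⠀⠀⠀⠀⠀⠀⠀⠀⠀
⠀⠀⠀⠀⠀⠀⠀⠀⠀⠀⠀⠀
⠀⠀⠀⠀⣿⠒⠴⠒⠒⠀⠀⠀
⠀⠀⠀⣿⠿⣿⠿⠿⠂⠀⠀⠀
⠀⠀⠀⣿⠒⠒⣾⠴⠒⠀⠀⠀
⠀⠀⠀⣿⠒⠒⣿⠒⠂⠀⠀⠀
⠀⠀⠀⠂⠒⠒⠒⠴⠒⠴⠀⠀
⠀⠀⠀⣿⠿⠴⣿⣿⠿⠴⠀⠀
⠀⠀⠀⠂⠿⠿⣿⠒⠿⣿⠀⠀
⠀⠀⠀⠀⣿⣿⠒⠴⣿⠒⠀⠀

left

⠿⠿⠿⠿⠿⠿⠿⠿⠿⠿⠿⠿
⠀⠀⠀⠀⠀⠀⠀⠀⠀⠀⠀⠀
⠀⠀⠀⠀⠀⠀⠀⠀⠀⠀⠀⠀
⠀⠀⠀⠀⠀⠀⠀⠀⠀⠀⠀⠀
⠀⠀⠀⠀⠂⣿⠒⠴⠒⠒⠀⠀
⠀⠀⠀⠀⣿⠿⣿⠿⠿⠂⠀⠀
⠀⠀⠀⠀⣿⠒⣾⣿⠴⠒⠀⠀
⠀⠀⠀⠀⣿⠒⠒⣿⠒⠂⠀⠀
⠀⠀⠀⠀⠂⠒⠒⠒⠴⠒⠴⠀
⠀⠀⠀⠀⣿⠿⠴⣿⣿⠿⠴⠀
⠀⠀⠀⠀⠂⠿⠿⣿⠒⠿⣿⠀
⠀⠀⠀⠀⠀⣿⣿⠒⠴⣿⠒⠀

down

⠀⠀⠀⠀⠀⠀⠀⠀⠀⠀⠀⠀
⠀⠀⠀⠀⠀⠀⠀⠀⠀⠀⠀⠀
⠀⠀⠀⠀⠀⠀⠀⠀⠀⠀⠀⠀
⠀⠀⠀⠀⠂⣿⠒⠴⠒⠒⠀⠀
⠀⠀⠀⠀⣿⠿⣿⠿⠿⠂⠀⠀
⠀⠀⠀⠀⣿⠒⠒⣿⠴⠒⠀⠀
⠀⠀⠀⠀⣿⠒⣾⣿⠒⠂⠀⠀
⠀⠀⠀⠀⠂⠒⠒⠒⠴⠒⠴⠀
⠀⠀⠀⠀⣿⠿⠴⣿⣿⠿⠴⠀
⠀⠀⠀⠀⠂⠿⠿⣿⠒⠿⣿⠀
⠀⠀⠀⠀⠀⣿⣿⠒⠴⣿⠒⠀
⠀⠀⠀⠀⠀⠒⠒⠒⣿⠂⠂⠀

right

⠀⠀⠀⠀⠀⠀⠀⠀⠀⠀⠀⠀
⠀⠀⠀⠀⠀⠀⠀⠀⠀⠀⠀⠀
⠀⠀⠀⠀⠀⠀⠀⠀⠀⠀⠀⠀
⠀⠀⠀⠂⣿⠒⠴⠒⠒⠀⠀⠀
⠀⠀⠀⣿⠿⣿⠿⠿⠂⠀⠀⠀
⠀⠀⠀⣿⠒⠒⣿⠴⠒⠀⠀⠀
⠀⠀⠀⣿⠒⠒⣾⠒⠂⠀⠀⠀
⠀⠀⠀⠂⠒⠒⠒⠴⠒⠴⠀⠀
⠀⠀⠀⣿⠿⠴⣿⣿⠿⠴⠀⠀
⠀⠀⠀⠂⠿⠿⣿⠒⠿⣿⠀⠀
⠀⠀⠀⠀⣿⣿⠒⠴⣿⠒⠀⠀
⠀⠀⠀⠀⠒⠒⠒⣿⠂⠂⠀⠀

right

⠀⠀⠀⠀⠀⠀⠀⠀⠀⠀⠀⠀
⠀⠀⠀⠀⠀⠀⠀⠀⠀⠀⠀⠀
⠀⠀⠀⠀⠀⠀⠀⠀⠀⠀⠀⠀
⠀⠀⠂⣿⠒⠴⠒⠒⠀⠀⠀⠀
⠀⠀⣿⠿⣿⠿⠿⠂⠂⠀⠀⠀
⠀⠀⣿⠒⠒⣿⠴⠒⣿⠀⠀⠀
⠀⠀⣿⠒⠒⣿⣾⠂⠂⠀⠀⠀
⠀⠀⠂⠒⠒⠒⠴⠒⠴⠀⠀⠀
⠀⠀⣿⠿⠴⣿⣿⠿⠴⠀⠀⠀
⠀⠀⠂⠿⠿⣿⠒⠿⣿⠀⠀⠀
⠀⠀⠀⣿⣿⠒⠴⣿⠒⠀⠀⠀
⠀⠀⠀⠒⠒⠒⣿⠂⠂⠀⠀⠀

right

⠀⠀⠀⠀⠀⠀⠀⠀⠀⠀⠀⠀
⠀⠀⠀⠀⠀⠀⠀⠀⠀⠀⠀⠀
⠀⠀⠀⠀⠀⠀⠀⠀⠀⠀⠀⠀
⠀⠂⣿⠒⠴⠒⠒⠀⠀⠀⠀⠀
⠀⣿⠿⣿⠿⠿⠂⠂⠒⠀⠀⠀
⠀⣿⠒⠒⣿⠴⠒⣿⠿⠀⠀⠀
⠀⣿⠒⠒⣿⠒⣾⠂⠒⠀⠀⠀
⠀⠂⠒⠒⠒⠴⠒⠴⠒⠀⠀⠀
⠀⣿⠿⠴⣿⣿⠿⠴⠂⠀⠀⠀
⠀⠂⠿⠿⣿⠒⠿⣿⠀⠀⠀⠀
⠀⠀⣿⣿⠒⠴⣿⠒⠀⠀⠀⠀
⠀⠀⠒⠒⠒⣿⠂⠂⠀⠀⠀⠀

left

⠀⠀⠀⠀⠀⠀⠀⠀⠀⠀⠀⠀
⠀⠀⠀⠀⠀⠀⠀⠀⠀⠀⠀⠀
⠀⠀⠀⠀⠀⠀⠀⠀⠀⠀⠀⠀
⠀⠀⠂⣿⠒⠴⠒⠒⠀⠀⠀⠀
⠀⠀⣿⠿⣿⠿⠿⠂⠂⠒⠀⠀
⠀⠀⣿⠒⠒⣿⠴⠒⣿⠿⠀⠀
⠀⠀⣿⠒⠒⣿⣾⠂⠂⠒⠀⠀
⠀⠀⠂⠒⠒⠒⠴⠒⠴⠒⠀⠀
⠀⠀⣿⠿⠴⣿⣿⠿⠴⠂⠀⠀
⠀⠀⠂⠿⠿⣿⠒⠿⣿⠀⠀⠀
⠀⠀⠀⣿⣿⠒⠴⣿⠒⠀⠀⠀
⠀⠀⠀⠒⠒⠒⣿⠂⠂⠀⠀⠀

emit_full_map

⠂⣿⠒⠴⠒⠒⠀⠀
⣿⠿⣿⠿⠿⠂⠂⠒
⣿⠒⠒⣿⠴⠒⣿⠿
⣿⠒⠒⣿⣾⠂⠂⠒
⠂⠒⠒⠒⠴⠒⠴⠒
⣿⠿⠴⣿⣿⠿⠴⠂
⠂⠿⠿⣿⠒⠿⣿⠀
⠀⣿⣿⠒⠴⣿⠒⠀
⠀⠒⠒⠒⣿⠂⠂⠀

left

⠀⠀⠀⠀⠀⠀⠀⠀⠀⠀⠀⠀
⠀⠀⠀⠀⠀⠀⠀⠀⠀⠀⠀⠀
⠀⠀⠀⠀⠀⠀⠀⠀⠀⠀⠀⠀
⠀⠀⠀⠂⣿⠒⠴⠒⠒⠀⠀⠀
⠀⠀⠀⣿⠿⣿⠿⠿⠂⠂⠒⠀
⠀⠀⠀⣿⠒⠒⣿⠴⠒⣿⠿⠀
⠀⠀⠀⣿⠒⠒⣾⠒⠂⠂⠒⠀
⠀⠀⠀⠂⠒⠒⠒⠴⠒⠴⠒⠀
⠀⠀⠀⣿⠿⠴⣿⣿⠿⠴⠂⠀
⠀⠀⠀⠂⠿⠿⣿⠒⠿⣿⠀⠀
⠀⠀⠀⠀⣿⣿⠒⠴⣿⠒⠀⠀
⠀⠀⠀⠀⠒⠒⠒⣿⠂⠂⠀⠀

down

⠀⠀⠀⠀⠀⠀⠀⠀⠀⠀⠀⠀
⠀⠀⠀⠀⠀⠀⠀⠀⠀⠀⠀⠀
⠀⠀⠀⠂⣿⠒⠴⠒⠒⠀⠀⠀
⠀⠀⠀⣿⠿⣿⠿⠿⠂⠂⠒⠀
⠀⠀⠀⣿⠒⠒⣿⠴⠒⣿⠿⠀
⠀⠀⠀⣿⠒⠒⣿⠒⠂⠂⠒⠀
⠀⠀⠀⠂⠒⠒⣾⠴⠒⠴⠒⠀
⠀⠀⠀⣿⠿⠴⣿⣿⠿⠴⠂⠀
⠀⠀⠀⠂⠿⠿⣿⠒⠿⣿⠀⠀
⠀⠀⠀⠀⣿⣿⠒⠴⣿⠒⠀⠀
⠀⠀⠀⠀⠒⠒⠒⣿⠂⠂⠀⠀
⠀⠀⠀⠀⠀⠀⠀⠀⠀⠀⠀⠀

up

⠀⠀⠀⠀⠀⠀⠀⠀⠀⠀⠀⠀
⠀⠀⠀⠀⠀⠀⠀⠀⠀⠀⠀⠀
⠀⠀⠀⠀⠀⠀⠀⠀⠀⠀⠀⠀
⠀⠀⠀⠂⣿⠒⠴⠒⠒⠀⠀⠀
⠀⠀⠀⣿⠿⣿⠿⠿⠂⠂⠒⠀
⠀⠀⠀⣿⠒⠒⣿⠴⠒⣿⠿⠀
⠀⠀⠀⣿⠒⠒⣾⠒⠂⠂⠒⠀
⠀⠀⠀⠂⠒⠒⠒⠴⠒⠴⠒⠀
⠀⠀⠀⣿⠿⠴⣿⣿⠿⠴⠂⠀
⠀⠀⠀⠂⠿⠿⣿⠒⠿⣿⠀⠀
⠀⠀⠀⠀⣿⣿⠒⠴⣿⠒⠀⠀
⠀⠀⠀⠀⠒⠒⠒⣿⠂⠂⠀⠀

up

⠿⠿⠿⠿⠿⠿⠿⠿⠿⠿⠿⠿
⠀⠀⠀⠀⠀⠀⠀⠀⠀⠀⠀⠀
⠀⠀⠀⠀⠀⠀⠀⠀⠀⠀⠀⠀
⠀⠀⠀⠀⠀⠀⠀⠀⠀⠀⠀⠀
⠀⠀⠀⠂⣿⠒⠴⠒⠒⠀⠀⠀
⠀⠀⠀⣿⠿⣿⠿⠿⠂⠂⠒⠀
⠀⠀⠀⣿⠒⠒⣾⠴⠒⣿⠿⠀
⠀⠀⠀⣿⠒⠒⣿⠒⠂⠂⠒⠀
⠀⠀⠀⠂⠒⠒⠒⠴⠒⠴⠒⠀
⠀⠀⠀⣿⠿⠴⣿⣿⠿⠴⠂⠀
⠀⠀⠀⠂⠿⠿⣿⠒⠿⣿⠀⠀
⠀⠀⠀⠀⣿⣿⠒⠴⣿⠒⠀⠀


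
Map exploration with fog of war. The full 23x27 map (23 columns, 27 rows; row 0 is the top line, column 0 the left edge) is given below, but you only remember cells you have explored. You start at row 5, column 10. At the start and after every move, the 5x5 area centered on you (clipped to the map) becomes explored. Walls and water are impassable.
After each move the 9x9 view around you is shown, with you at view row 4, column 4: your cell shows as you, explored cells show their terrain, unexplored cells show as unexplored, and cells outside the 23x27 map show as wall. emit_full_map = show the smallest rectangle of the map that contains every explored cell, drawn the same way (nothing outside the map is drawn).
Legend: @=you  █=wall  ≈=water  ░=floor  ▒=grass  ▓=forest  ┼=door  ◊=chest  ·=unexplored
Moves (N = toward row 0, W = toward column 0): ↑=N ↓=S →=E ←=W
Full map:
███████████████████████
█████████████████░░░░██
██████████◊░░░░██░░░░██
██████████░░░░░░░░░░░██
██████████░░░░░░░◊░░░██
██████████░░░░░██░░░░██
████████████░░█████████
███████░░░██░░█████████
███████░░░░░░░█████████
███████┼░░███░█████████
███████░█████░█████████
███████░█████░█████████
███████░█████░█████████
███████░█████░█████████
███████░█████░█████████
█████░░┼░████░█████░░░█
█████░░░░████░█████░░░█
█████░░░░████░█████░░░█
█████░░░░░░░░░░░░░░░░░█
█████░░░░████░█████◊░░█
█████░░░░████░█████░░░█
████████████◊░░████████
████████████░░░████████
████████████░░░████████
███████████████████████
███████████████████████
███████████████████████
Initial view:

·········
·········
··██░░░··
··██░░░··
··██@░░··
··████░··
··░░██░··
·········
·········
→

·········
·········
·██░░░░··
·██░░░░··
·██░@░░··
·████░░··
·░░██░░··
·········
·········

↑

·········
·········
··█◊░░░··
·██░░░░··
·██░@░░··
·██░░░░··
·████░░··
·░░██░░··
·········

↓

·········
··█◊░░░··
·██░░░░··
·██░░░░··
·██░@░░··
·████░░··
·░░██░░··
·········
·········

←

·········
···█◊░░░·
··██░░░░·
··██░░░░·
··██@░░░·
··████░░·
··░░██░░·
·········
·········

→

·········
··█◊░░░··
·██░░░░··
·██░░░░··
·██░@░░··
·████░░··
·░░██░░··
·········
·········

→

·········
·█◊░░░···
██░░░░░··
██░░░░░··
██░░@░░··
████░░█··
░░██░░█··
·········
·········

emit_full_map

·█◊░░░·
██░░░░░
██░░░░░
██░░@░░
████░░█
░░██░░█

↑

·········
·········
·█◊░░░░··
██░░░░░··
██░░@░░··
██░░░░░··
████░░█··
░░██░░█··
·········

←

·········
·········
··█◊░░░░·
·██░░░░░·
·██░@░░░·
·██░░░░░·
·████░░█·
·░░██░░█·
·········

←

·········
·········
··██◊░░░░
··██░░░░░
··██@░░░░
··██░░░░░
··████░░█
··░░██░░█
·········

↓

·········
··██◊░░░░
··██░░░░░
··██░░░░░
··██@░░░░
··████░░█
··░░██░░█
·········
·········

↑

·········
·········
··██◊░░░░
··██░░░░░
··██@░░░░
··██░░░░░
··████░░█
··░░██░░█
·········

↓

·········
··██◊░░░░
··██░░░░░
··██░░░░░
··██@░░░░
··████░░█
··░░██░░█
·········
·········


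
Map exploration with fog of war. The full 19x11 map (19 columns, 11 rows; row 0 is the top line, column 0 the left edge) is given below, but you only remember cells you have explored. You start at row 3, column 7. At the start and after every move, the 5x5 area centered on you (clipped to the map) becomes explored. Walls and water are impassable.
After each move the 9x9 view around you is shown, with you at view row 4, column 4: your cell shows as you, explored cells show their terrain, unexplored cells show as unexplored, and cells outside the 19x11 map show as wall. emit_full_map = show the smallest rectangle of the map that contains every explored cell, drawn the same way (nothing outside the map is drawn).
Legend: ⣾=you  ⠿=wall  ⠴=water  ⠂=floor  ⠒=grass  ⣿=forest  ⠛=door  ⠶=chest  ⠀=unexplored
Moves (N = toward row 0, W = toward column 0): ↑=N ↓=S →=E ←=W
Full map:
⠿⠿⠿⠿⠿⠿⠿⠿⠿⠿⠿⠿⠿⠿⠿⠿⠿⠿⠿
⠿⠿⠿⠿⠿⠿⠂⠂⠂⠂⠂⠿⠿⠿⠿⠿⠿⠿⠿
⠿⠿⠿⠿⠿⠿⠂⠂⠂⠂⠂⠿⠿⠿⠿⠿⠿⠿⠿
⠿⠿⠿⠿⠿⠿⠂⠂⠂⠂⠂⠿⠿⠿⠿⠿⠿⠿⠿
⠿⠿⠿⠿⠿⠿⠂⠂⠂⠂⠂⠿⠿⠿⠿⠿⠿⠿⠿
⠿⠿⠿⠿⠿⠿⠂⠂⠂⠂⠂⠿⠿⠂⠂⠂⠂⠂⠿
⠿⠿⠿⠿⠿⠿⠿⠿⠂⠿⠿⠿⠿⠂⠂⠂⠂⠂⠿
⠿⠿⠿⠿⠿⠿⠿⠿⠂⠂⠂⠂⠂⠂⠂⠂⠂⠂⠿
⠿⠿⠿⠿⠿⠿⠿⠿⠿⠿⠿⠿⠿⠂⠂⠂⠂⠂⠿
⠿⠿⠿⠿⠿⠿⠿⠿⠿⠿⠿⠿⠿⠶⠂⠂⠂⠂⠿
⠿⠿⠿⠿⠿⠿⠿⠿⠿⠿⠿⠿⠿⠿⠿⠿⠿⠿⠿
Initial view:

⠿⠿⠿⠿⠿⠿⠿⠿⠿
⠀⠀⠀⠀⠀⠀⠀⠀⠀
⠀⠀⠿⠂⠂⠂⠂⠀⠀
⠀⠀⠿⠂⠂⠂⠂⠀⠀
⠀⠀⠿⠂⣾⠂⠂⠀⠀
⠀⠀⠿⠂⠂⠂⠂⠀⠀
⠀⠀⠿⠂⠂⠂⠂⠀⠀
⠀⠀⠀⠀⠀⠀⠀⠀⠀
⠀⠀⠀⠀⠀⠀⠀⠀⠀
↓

⠀⠀⠀⠀⠀⠀⠀⠀⠀
⠀⠀⠿⠂⠂⠂⠂⠀⠀
⠀⠀⠿⠂⠂⠂⠂⠀⠀
⠀⠀⠿⠂⠂⠂⠂⠀⠀
⠀⠀⠿⠂⣾⠂⠂⠀⠀
⠀⠀⠿⠂⠂⠂⠂⠀⠀
⠀⠀⠿⠿⠿⠂⠿⠀⠀
⠀⠀⠀⠀⠀⠀⠀⠀⠀
⠀⠀⠀⠀⠀⠀⠀⠀⠀

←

⠀⠀⠀⠀⠀⠀⠀⠀⠀
⠀⠀⠀⠿⠂⠂⠂⠂⠀
⠀⠀⠿⠿⠂⠂⠂⠂⠀
⠀⠀⠿⠿⠂⠂⠂⠂⠀
⠀⠀⠿⠿⣾⠂⠂⠂⠀
⠀⠀⠿⠿⠂⠂⠂⠂⠀
⠀⠀⠿⠿⠿⠿⠂⠿⠀
⠀⠀⠀⠀⠀⠀⠀⠀⠀
⠀⠀⠀⠀⠀⠀⠀⠀⠀

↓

⠀⠀⠀⠿⠂⠂⠂⠂⠀
⠀⠀⠿⠿⠂⠂⠂⠂⠀
⠀⠀⠿⠿⠂⠂⠂⠂⠀
⠀⠀⠿⠿⠂⠂⠂⠂⠀
⠀⠀⠿⠿⣾⠂⠂⠂⠀
⠀⠀⠿⠿⠿⠿⠂⠿⠀
⠀⠀⠿⠿⠿⠿⠂⠀⠀
⠀⠀⠀⠀⠀⠀⠀⠀⠀
⠀⠀⠀⠀⠀⠀⠀⠀⠀

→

⠀⠀⠿⠂⠂⠂⠂⠀⠀
⠀⠿⠿⠂⠂⠂⠂⠀⠀
⠀⠿⠿⠂⠂⠂⠂⠀⠀
⠀⠿⠿⠂⠂⠂⠂⠀⠀
⠀⠿⠿⠂⣾⠂⠂⠀⠀
⠀⠿⠿⠿⠿⠂⠿⠀⠀
⠀⠿⠿⠿⠿⠂⠂⠀⠀
⠀⠀⠀⠀⠀⠀⠀⠀⠀
⠀⠀⠀⠀⠀⠀⠀⠀⠀

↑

⠀⠀⠀⠀⠀⠀⠀⠀⠀
⠀⠀⠿⠂⠂⠂⠂⠀⠀
⠀⠿⠿⠂⠂⠂⠂⠀⠀
⠀⠿⠿⠂⠂⠂⠂⠀⠀
⠀⠿⠿⠂⣾⠂⠂⠀⠀
⠀⠿⠿⠂⠂⠂⠂⠀⠀
⠀⠿⠿⠿⠿⠂⠿⠀⠀
⠀⠿⠿⠿⠿⠂⠂⠀⠀
⠀⠀⠀⠀⠀⠀⠀⠀⠀

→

⠀⠀⠀⠀⠀⠀⠀⠀⠀
⠀⠿⠂⠂⠂⠂⠀⠀⠀
⠿⠿⠂⠂⠂⠂⠂⠀⠀
⠿⠿⠂⠂⠂⠂⠂⠀⠀
⠿⠿⠂⠂⣾⠂⠂⠀⠀
⠿⠿⠂⠂⠂⠂⠂⠀⠀
⠿⠿⠿⠿⠂⠿⠿⠀⠀
⠿⠿⠿⠿⠂⠂⠀⠀⠀
⠀⠀⠀⠀⠀⠀⠀⠀⠀

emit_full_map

⠀⠿⠂⠂⠂⠂⠀
⠿⠿⠂⠂⠂⠂⠂
⠿⠿⠂⠂⠂⠂⠂
⠿⠿⠂⠂⣾⠂⠂
⠿⠿⠂⠂⠂⠂⠂
⠿⠿⠿⠿⠂⠿⠿
⠿⠿⠿⠿⠂⠂⠀

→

⠀⠀⠀⠀⠀⠀⠀⠀⠀
⠿⠂⠂⠂⠂⠀⠀⠀⠀
⠿⠂⠂⠂⠂⠂⠿⠀⠀
⠿⠂⠂⠂⠂⠂⠿⠀⠀
⠿⠂⠂⠂⣾⠂⠿⠀⠀
⠿⠂⠂⠂⠂⠂⠿⠀⠀
⠿⠿⠿⠂⠿⠿⠿⠀⠀
⠿⠿⠿⠂⠂⠀⠀⠀⠀
⠀⠀⠀⠀⠀⠀⠀⠀⠀

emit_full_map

⠀⠿⠂⠂⠂⠂⠀⠀
⠿⠿⠂⠂⠂⠂⠂⠿
⠿⠿⠂⠂⠂⠂⠂⠿
⠿⠿⠂⠂⠂⣾⠂⠿
⠿⠿⠂⠂⠂⠂⠂⠿
⠿⠿⠿⠿⠂⠿⠿⠿
⠿⠿⠿⠿⠂⠂⠀⠀


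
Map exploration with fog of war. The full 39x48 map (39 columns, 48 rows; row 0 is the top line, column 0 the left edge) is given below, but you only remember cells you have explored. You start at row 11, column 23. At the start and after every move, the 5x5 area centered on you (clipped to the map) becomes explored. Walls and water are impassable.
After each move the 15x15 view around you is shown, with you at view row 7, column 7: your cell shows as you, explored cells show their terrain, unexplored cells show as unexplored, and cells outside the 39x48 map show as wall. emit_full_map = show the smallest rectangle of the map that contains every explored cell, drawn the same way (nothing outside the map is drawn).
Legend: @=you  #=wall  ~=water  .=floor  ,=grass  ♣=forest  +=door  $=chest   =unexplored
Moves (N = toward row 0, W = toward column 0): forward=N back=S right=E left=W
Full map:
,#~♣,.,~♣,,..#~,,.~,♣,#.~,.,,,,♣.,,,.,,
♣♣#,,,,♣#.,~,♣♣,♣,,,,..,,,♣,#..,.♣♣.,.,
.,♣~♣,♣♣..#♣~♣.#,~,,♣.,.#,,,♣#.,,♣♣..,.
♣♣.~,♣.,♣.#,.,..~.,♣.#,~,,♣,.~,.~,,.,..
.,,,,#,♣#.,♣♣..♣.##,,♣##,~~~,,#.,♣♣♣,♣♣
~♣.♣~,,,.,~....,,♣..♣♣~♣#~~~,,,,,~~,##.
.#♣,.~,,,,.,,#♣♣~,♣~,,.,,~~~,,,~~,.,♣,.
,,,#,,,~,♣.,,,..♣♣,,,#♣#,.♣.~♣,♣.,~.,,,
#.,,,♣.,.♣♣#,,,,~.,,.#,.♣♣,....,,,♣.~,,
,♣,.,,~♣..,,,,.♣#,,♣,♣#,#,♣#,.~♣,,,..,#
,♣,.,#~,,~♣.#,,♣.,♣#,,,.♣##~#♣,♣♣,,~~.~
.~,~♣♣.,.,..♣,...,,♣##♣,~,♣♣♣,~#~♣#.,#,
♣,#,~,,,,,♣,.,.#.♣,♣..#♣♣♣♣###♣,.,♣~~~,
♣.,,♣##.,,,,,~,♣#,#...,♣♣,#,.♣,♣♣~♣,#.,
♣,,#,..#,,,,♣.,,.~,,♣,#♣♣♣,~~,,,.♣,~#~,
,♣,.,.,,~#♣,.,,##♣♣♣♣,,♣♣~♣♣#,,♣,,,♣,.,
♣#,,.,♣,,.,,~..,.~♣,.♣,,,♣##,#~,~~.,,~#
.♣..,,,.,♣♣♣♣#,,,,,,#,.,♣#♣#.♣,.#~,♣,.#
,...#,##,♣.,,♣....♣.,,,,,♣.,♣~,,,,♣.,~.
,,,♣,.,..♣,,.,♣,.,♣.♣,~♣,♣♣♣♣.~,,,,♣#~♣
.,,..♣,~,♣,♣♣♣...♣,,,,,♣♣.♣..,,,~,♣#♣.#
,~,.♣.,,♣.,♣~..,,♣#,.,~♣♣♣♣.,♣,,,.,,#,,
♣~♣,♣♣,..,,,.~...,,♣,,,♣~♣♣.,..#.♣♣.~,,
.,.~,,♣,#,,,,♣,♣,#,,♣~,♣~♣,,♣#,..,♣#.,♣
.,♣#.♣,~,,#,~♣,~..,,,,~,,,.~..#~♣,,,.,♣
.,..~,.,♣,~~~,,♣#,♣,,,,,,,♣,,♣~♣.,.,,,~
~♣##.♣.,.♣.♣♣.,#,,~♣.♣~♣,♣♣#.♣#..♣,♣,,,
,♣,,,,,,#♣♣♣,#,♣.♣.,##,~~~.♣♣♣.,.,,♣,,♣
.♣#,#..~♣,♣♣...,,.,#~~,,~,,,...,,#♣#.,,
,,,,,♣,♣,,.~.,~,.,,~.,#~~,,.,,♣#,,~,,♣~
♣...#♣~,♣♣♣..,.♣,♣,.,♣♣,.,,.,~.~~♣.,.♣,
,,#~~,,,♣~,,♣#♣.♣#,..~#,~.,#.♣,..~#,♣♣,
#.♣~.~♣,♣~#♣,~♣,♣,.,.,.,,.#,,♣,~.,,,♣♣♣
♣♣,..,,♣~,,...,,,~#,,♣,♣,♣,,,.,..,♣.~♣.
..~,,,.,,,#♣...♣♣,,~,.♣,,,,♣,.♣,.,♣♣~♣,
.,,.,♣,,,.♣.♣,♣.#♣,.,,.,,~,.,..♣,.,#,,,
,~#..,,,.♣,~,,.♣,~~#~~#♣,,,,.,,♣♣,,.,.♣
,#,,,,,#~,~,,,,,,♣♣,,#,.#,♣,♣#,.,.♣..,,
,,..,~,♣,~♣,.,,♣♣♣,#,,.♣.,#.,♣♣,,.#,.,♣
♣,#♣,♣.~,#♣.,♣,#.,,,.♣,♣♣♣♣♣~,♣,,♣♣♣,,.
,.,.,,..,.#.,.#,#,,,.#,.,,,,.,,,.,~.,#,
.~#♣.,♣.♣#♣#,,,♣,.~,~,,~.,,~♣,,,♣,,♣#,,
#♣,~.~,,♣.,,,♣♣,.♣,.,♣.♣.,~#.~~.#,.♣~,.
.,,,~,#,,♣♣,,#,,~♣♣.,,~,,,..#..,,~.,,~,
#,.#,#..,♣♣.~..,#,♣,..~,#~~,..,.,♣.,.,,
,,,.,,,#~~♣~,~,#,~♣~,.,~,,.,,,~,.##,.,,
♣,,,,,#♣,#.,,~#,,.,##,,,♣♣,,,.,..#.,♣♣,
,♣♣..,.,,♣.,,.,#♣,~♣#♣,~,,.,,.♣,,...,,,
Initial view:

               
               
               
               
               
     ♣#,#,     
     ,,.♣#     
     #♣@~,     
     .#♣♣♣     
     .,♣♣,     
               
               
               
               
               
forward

               
               
               
               
               
     #,.♣♣     
     ♣#,#,     
     ,,@♣#     
     #♣,~,     
     .#♣♣♣     
     .,♣♣,     
               
               
               
               

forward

               
               
               
               
               
     #♣#,.     
     #,.♣♣     
     ♣#@#,     
     ,,.♣#     
     #♣,~,     
     .#♣♣♣     
     .,♣♣,     
               
               
               

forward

               
               
               
               
               
     ,.,,~     
     #♣#,.     
     #,@♣♣     
     ♣#,#,     
     ,,.♣#     
     #♣,~,     
     .#♣♣♣     
     .,♣♣,     
               
               

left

               
               
               
               
               
     ,,.,,~    
     ,#♣#,.    
     .#@.♣♣    
     ,♣#,#,    
     ,,,.♣#    
      #♣,~,    
      .#♣♣♣    
      .,♣♣,    
               
               

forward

               
               
               
               
               
     ♣♣~♣#     
     ,,.,,~    
     ,#@#,.    
     .#,.♣♣    
     ,♣#,#,    
     ,,,.♣#    
      #♣,~,    
      .#♣♣♣    
      .,♣♣,    
               

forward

###############
               
               
               
               
     ,♣##,     
     ♣♣~♣#     
     ,,@,,~    
     ,#♣#,.    
     .#,.♣♣    
     ,♣#,#,    
     ,,,.♣#    
      #♣,~,    
      .#♣♣♣    
      .,♣♣,    

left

###############
               
               
               
               
     ,,♣##,    
     .♣♣~♣#    
     ~,@.,,~   
     ,,#♣#,.   
     ,.#,.♣♣   
      ,♣#,#,   
      ,,,.♣#   
       #♣,~,   
       .#♣♣♣   
       .,♣♣,   

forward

###############
###############
               
               
               
     ♣.#,~     
     ,,♣##,    
     .♣@~♣#    
     ~,,.,,~   
     ,,#♣#,.   
     ,.#,.♣♣   
      ,♣#,#,   
      ,,,.♣#   
       #♣,~,   
       .#♣♣♣   

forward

###############
###############
###############
               
               
     ,♣.,.     
     ♣.#,~     
     ,,@##,    
     .♣♣~♣#    
     ~,,.,,~   
     ,,#♣#,.   
     ,.#,.♣♣   
      ,♣#,#,   
      ,,,.♣#   
       #♣,~,   

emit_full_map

,♣.,.  
♣.#,~  
,,@##, 
.♣♣~♣# 
~,,.,,~
,,#♣#,.
,.#,.♣♣
 ,♣#,#,
 ,,,.♣#
  #♣,~,
  .#♣♣♣
  .,♣♣,

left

###############
###############
###############
               
               
     ,,♣.,.    
     ,♣.#,~    
     #,@♣##,   
     ..♣♣~♣#   
     ♣~,,.,,~  
      ,,#♣#,.  
      ,.#,.♣♣  
       ,♣#,#,  
       ,,,.♣#  
        #♣,~,  

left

###############
###############
###############
               
               
     ~,,♣.,.   
     .,♣.#,~   
     ##@,♣##,  
     ♣..♣♣~♣#  
     ,♣~,,.,,~ 
       ,,#♣#,. 
       ,.#,.♣♣ 
        ,♣#,#, 
        ,,,.♣# 
         #♣,~, 

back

###############
###############
               
               
     ~,,♣.,.   
     .,♣.#,~   
     ##,,♣##,  
     ♣.@♣♣~♣#  
     ,♣~,,.,,~ 
     ♣,,,#♣#,. 
       ,.#,.♣♣ 
        ,♣#,#, 
        ,,,.♣# 
         #♣,~, 
         .#♣♣♣ 

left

###############
###############
               
               
      ~,,♣.,.  
     ~.,♣.#,~  
     .##,,♣##, 
     ,♣@.♣♣~♣# 
     ~,♣~,,.,,~
     ♣♣,,,#♣#,.
        ,.#,.♣♣
         ,♣#,#,
         ,,,.♣#
          #♣,~,
          .#♣♣♣

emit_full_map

 ~,,♣.,.  
~.,♣.#,~  
.##,,♣##, 
,♣@.♣♣~♣# 
~,♣~,,.,,~
♣♣,,,#♣#,.
   ,.#,.♣♣
    ,♣#,#,
    ,,,.♣#
     #♣,~,
     .#♣♣♣
     .,♣♣,


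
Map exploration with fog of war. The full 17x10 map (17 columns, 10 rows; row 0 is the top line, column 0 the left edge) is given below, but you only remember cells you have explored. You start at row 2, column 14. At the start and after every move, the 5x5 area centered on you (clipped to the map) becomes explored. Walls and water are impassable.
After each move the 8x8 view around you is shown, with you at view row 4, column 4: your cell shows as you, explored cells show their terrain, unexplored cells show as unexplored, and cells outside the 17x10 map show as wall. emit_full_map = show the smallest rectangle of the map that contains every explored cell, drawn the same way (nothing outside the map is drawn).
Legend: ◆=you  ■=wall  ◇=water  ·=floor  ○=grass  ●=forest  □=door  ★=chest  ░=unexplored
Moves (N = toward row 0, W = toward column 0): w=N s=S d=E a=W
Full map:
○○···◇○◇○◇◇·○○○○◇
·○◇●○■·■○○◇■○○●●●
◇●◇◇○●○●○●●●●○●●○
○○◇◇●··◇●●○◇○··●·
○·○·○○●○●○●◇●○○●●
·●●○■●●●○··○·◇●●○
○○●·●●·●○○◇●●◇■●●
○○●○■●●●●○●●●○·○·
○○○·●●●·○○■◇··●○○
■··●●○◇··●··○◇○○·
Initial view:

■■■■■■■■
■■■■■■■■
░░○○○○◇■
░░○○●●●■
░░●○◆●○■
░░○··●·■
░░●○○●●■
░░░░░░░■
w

■■■■■■■■
■■■■■■■■
■■■■■■■■
░░○○○○◇■
░░○○◆●●■
░░●○●●○■
░░○··●·■
░░●○○●●■

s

■■■■■■■■
■■■■■■■■
░░○○○○◇■
░░○○●●●■
░░●○◆●○■
░░○··●·■
░░●○○●●■
░░░░░░░■

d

■■■■■■■■
■■■■■■■■
░○○○○◇■■
░○○●●●■■
░●○●◆○■■
░○··●·■■
░●○○●●■■
░░░░░░■■

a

■■■■■■■■
■■■■■■■■
░░○○○○◇■
░░○○●●●■
░░●○◆●○■
░░○··●·■
░░●○○●●■
░░░░░░░■

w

■■■■■■■■
■■■■■■■■
■■■■■■■■
░░○○○○◇■
░░○○◆●●■
░░●○●●○■
░░○··●·■
░░●○○●●■

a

■■■■■■■■
■■■■■■■■
■■■■■■■■
░░·○○○○◇
░░■○◆●●●
░░●●○●●○
░░◇○··●·
░░░●○○●●

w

■■■■■■■■
■■■■■■■■
■■■■■■■■
■■■■■■■■
░░·○◆○○◇
░░■○○●●●
░░●●○●●○
░░◇○··●·

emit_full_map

·○◆○○◇
■○○●●●
●●○●●○
◇○··●·
░●○○●●

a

■■■■■■■■
■■■■■■■■
■■■■■■■■
■■■■■■■■
░░◇·◆○○○
░░◇■○○●●
░░●●●○●●
░░░◇○··●

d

■■■■■■■■
■■■■■■■■
■■■■■■■■
■■■■■■■■
░◇·○◆○○◇
░◇■○○●●●
░●●●○●●○
░░◇○··●·

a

■■■■■■■■
■■■■■■■■
■■■■■■■■
■■■■■■■■
░░◇·◆○○○
░░◇■○○●●
░░●●●○●●
░░░◇○··●

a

■■■■■■■■
■■■■■■■■
■■■■■■■■
■■■■■■■■
░░◇◇◆○○○
░░○◇■○○●
░░●●●●○●
░░░░◇○··

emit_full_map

◇◇◆○○○○◇
○◇■○○●●●
●●●●○●●○
░░◇○··●·
░░░●○○●●

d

■■■■■■■■
■■■■■■■■
■■■■■■■■
■■■■■■■■
░◇◇·◆○○○
░○◇■○○●●
░●●●●○●●
░░░◇○··●

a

■■■■■■■■
■■■■■■■■
■■■■■■■■
■■■■■■■■
░░◇◇◆○○○
░░○◇■○○●
░░●●●●○●
░░░░◇○··

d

■■■■■■■■
■■■■■■■■
■■■■■■■■
■■■■■■■■
░◇◇·◆○○○
░○◇■○○●●
░●●●●○●●
░░░◇○··●

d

■■■■■■■■
■■■■■■■■
■■■■■■■■
■■■■■■■■
◇◇·○◆○○◇
○◇■○○●●●
●●●●○●●○
░░◇○··●·

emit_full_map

◇◇·○◆○○◇
○◇■○○●●●
●●●●○●●○
░░◇○··●·
░░░●○○●●


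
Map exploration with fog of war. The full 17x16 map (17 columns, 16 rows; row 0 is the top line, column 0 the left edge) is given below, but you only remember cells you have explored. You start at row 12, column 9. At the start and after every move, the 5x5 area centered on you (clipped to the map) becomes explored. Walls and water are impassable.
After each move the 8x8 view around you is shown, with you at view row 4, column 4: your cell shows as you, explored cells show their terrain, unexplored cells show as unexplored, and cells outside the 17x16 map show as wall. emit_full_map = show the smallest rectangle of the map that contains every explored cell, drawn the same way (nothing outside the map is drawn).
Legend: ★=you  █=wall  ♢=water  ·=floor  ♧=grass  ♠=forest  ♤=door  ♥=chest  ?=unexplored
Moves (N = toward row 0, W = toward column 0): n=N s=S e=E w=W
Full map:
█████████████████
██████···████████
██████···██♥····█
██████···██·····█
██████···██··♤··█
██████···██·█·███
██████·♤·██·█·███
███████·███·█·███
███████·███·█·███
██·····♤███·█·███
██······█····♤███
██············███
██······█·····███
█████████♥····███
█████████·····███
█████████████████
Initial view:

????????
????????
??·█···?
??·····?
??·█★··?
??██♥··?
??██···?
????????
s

????????
??·█···?
??·····?
??·█···?
??██★··?
??██···?
??█████?
████████

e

????????
?·█···??
?······?
?·█····?
?██♥★··?
?██····?
?██████?
████████

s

?·█···??
?······?
?·█····?
?██♥···?
?██·★··?
?██████?
████████
████████

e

·█···???
······??
·█·····?
██♥····?
██··★··?
███████?
████████
████████

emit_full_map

·█···??
······?
·█·····
██♥····
██··★··
███████

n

????????
·█···???
·······?
·█·····?
██♥·★··?
██·····?
███████?
████████

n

????????
????????
·█····♤?
·······?
·█··★··?
██♥····?
██·····?
███████?

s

????????
·█····♤?
·······?
·█·····?
██♥·★··?
██·····?
███████?
████████

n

????????
????????
·█····♤?
·······?
·█··★··?
██♥····?
██·····?
███████?

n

????????
????????
??██·█·?
·█····♤?
····★··?
·█·····?
██♥····?
██·····?

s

????????
??██·█·?
·█····♤?
·······?
·█··★··?
██♥····?
██·····?
███████?

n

????????
????????
??██·█·?
·█····♤?
····★··?
·█·····?
██♥····?
██·····?

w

????????
????????
??███·█·
?·█····♤
?···★···
?·█·····
?██♥····
?██·····

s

????????
??███·█·
?·█····♤
?·······
?·█·★···
?██♥····
?██·····
?███████

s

??███·█·
?·█····♤
?·······
?·█·····
?██♥★···
?██·····
?███████
████████

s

?·█····♤
?·······
?·█·····
?██♥····
?██·★···
?███████
████████
████████

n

??███·█·
?·█····♤
?·······
?·█·····
?██♥★···
?██·····
?███████
████████

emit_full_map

?███·█·
·█····♤
·······
·█·····
██♥★···
██·····
███████

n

????????
??███·█·
?·█····♤
?·······
?·█·★···
?██♥····
?██·····
?███████

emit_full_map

?███·█·
·█····♤
·······
·█·★···
██♥····
██·····
███████


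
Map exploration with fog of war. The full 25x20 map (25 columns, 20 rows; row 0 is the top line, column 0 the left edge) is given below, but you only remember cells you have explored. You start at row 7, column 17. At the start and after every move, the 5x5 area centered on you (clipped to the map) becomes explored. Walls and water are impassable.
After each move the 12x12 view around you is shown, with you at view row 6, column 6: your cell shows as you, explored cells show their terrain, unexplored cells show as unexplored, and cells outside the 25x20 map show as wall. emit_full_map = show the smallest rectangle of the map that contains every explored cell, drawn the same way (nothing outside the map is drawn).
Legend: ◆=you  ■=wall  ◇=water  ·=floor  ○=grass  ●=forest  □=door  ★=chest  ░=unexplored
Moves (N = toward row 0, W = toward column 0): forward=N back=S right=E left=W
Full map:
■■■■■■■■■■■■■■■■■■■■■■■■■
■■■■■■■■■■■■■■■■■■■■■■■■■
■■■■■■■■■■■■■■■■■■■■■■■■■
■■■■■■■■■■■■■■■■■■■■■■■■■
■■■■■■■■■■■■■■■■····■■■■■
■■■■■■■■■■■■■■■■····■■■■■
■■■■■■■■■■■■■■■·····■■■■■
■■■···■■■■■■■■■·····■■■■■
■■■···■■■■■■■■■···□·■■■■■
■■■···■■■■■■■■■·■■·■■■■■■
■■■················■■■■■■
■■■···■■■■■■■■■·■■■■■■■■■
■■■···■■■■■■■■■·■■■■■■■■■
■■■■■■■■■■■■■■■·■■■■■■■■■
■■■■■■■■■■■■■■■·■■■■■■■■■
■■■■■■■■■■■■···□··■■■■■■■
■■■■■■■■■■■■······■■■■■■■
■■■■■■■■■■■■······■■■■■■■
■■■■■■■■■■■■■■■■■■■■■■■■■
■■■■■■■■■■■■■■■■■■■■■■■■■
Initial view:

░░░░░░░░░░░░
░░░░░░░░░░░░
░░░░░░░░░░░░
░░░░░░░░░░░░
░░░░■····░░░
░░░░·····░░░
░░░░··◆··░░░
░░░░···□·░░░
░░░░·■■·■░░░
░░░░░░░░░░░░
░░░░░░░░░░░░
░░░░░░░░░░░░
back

░░░░░░░░░░░░
░░░░░░░░░░░░
░░░░░░░░░░░░
░░░░■····░░░
░░░░·····░░░
░░░░·····░░░
░░░░··◆□·░░░
░░░░·■■·■░░░
░░░░····■░░░
░░░░░░░░░░░░
░░░░░░░░░░░░
░░░░░░░░░░░░

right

░░░░░░░░░░░░
░░░░░░░░░░░░
░░░░░░░░░░░░
░░░■····░░░░
░░░·····■░░░
░░░·····■░░░
░░░···◆·■░░░
░░░·■■·■■░░░
░░░····■■░░░
░░░░░░░░░░░░
░░░░░░░░░░░░
░░░░░░░░░░░░

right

░░░░░░░░░░░░
░░░░░░░░░░░░
░░░░░░░░░░░░
░░■····░░░░░
░░·····■■░░░
░░·····■■░░░
░░···□◆■■░░░
░░·■■·■■■░░░
░░····■■■░░░
░░░░░░░░░░░░
░░░░░░░░░░░░
░░░░░░░░░░░░

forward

░░░░░░░░░░░░
░░░░░░░░░░░░
░░░░░░░░░░░░
░░░░░░░░░░░░
░░■····■■░░░
░░·····■■░░░
░░····◆■■░░░
░░···□·■■░░░
░░·■■·■■■░░░
░░····■■■░░░
░░░░░░░░░░░░
░░░░░░░░░░░░

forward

░░░░░░░░░░░░
░░░░░░░░░░░░
░░░░░░░░░░░░
░░░░░░░░░░░░
░░░░···■■░░░
░░■····■■░░░
░░····◆■■░░░
░░·····■■░░░
░░···□·■■░░░
░░·■■·■■■░░░
░░····■■■░░░
░░░░░░░░░░░░

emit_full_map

░░···■■
■····■■
····◆■■
·····■■
···□·■■
·■■·■■■
····■■■

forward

■■■■■■■■■■■■
░░░░░░░░░░░░
░░░░░░░░░░░░
░░░░░░░░░░░░
░░░░■■■■■░░░
░░░░···■■░░░
░░■···◆■■░░░
░░·····■■░░░
░░·····■■░░░
░░···□·■■░░░
░░·■■·■■■░░░
░░····■■■░░░

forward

■■■■■■■■■■■■
■■■■■■■■■■■■
░░░░░░░░░░░░
░░░░░░░░░░░░
░░░░■■■■■░░░
░░░░■■■■■░░░
░░░░··◆■■░░░
░░■····■■░░░
░░·····■■░░░
░░·····■■░░░
░░···□·■■░░░
░░·■■·■■■░░░

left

■■■■■■■■■■■■
■■■■■■■■■■■■
░░░░░░░░░░░░
░░░░░░░░░░░░
░░░░■■■■■■░░
░░░░■■■■■■░░
░░░░··◆·■■░░
░░░■····■■░░
░░░·····■■░░
░░░·····■■░░
░░░···□·■■░░
░░░·■■·■■■░░

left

■■■■■■■■■■■■
■■■■■■■■■■■■
░░░░░░░░░░░░
░░░░░░░░░░░░
░░░░■■■■■■■░
░░░░■■■■■■■░
░░░░■·◆··■■░
░░░░■····■■░
░░░░·····■■░
░░░░·····■■░
░░░░···□·■■░
░░░░·■■·■■■░

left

■■■■■■■■■■■■
■■■■■■■■■■■■
░░░░░░░░░░░░
░░░░░░░░░░░░
░░░░■■■■■■■■
░░░░■■■■■■■■
░░░░■■◆···■■
░░░░■■····■■
░░░░■·····■■
░░░░░·····■■
░░░░░···□·■■
░░░░░·■■·■■■

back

■■■■■■■■■■■■
░░░░░░░░░░░░
░░░░░░░░░░░░
░░░░■■■■■■■■
░░░░■■■■■■■■
░░░░■■····■■
░░░░■■◆···■■
░░░░■·····■■
░░░░■·····■■
░░░░░···□·■■
░░░░░·■■·■■■
░░░░░····■■■

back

░░░░░░░░░░░░
░░░░░░░░░░░░
░░░░■■■■■■■■
░░░░■■■■■■■■
░░░░■■····■■
░░░░■■····■■
░░░░■·◆···■■
░░░░■·····■■
░░░░■···□·■■
░░░░░·■■·■■■
░░░░░····■■■
░░░░░░░░░░░░

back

░░░░░░░░░░░░
░░░░■■■■■■■■
░░░░■■■■■■■■
░░░░■■····■■
░░░░■■····■■
░░░░■·····■■
░░░░■·◆···■■
░░░░■···□·■■
░░░░■·■■·■■■
░░░░░····■■■
░░░░░░░░░░░░
░░░░░░░░░░░░

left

░░░░░░░░░░░░
░░░░░■■■■■■■
░░░░░■■■■■■■
░░░░░■■····■
░░░░■■■····■
░░░░■■·····■
░░░░■■◆····■
░░░░■■···□·■
░░░░■■·■■·■■
░░░░░░····■■
░░░░░░░░░░░░
░░░░░░░░░░░░

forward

░░░░░░░░░░░░
░░░░░░░░░░░░
░░░░░■■■■■■■
░░░░░■■■■■■■
░░░░■■■····■
░░░░■■■····■
░░░░■■◆····■
░░░░■■·····■
░░░░■■···□·■
░░░░■■·■■·■■
░░░░░░····■■
░░░░░░░░░░░░

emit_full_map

░■■■■■■■■
░■■■■■■■■
■■■····■■
■■■····■■
■■◆····■■
■■·····■■
■■···□·■■
■■·■■·■■■
░░····■■■

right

░░░░░░░░░░░░
░░░░░░░░░░░░
░░░░■■■■■■■■
░░░░■■■■■■■■
░░░■■■····■■
░░░■■■····■■
░░░■■·◆···■■
░░░■■·····■■
░░░■■···□·■■
░░░■■·■■·■■■
░░░░░····■■■
░░░░░░░░░░░░

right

░░░░░░░░░░░░
░░░░░░░░░░░░
░░░■■■■■■■■░
░░░■■■■■■■■░
░░■■■····■■░
░░■■■····■■░
░░■■··◆··■■░
░░■■·····■■░
░░■■···□·■■░
░░■■·■■·■■■░
░░░░····■■■░
░░░░░░░░░░░░

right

░░░░░░░░░░░░
░░░░░░░░░░░░
░░■■■■■■■■░░
░░■■■■■■■■░░
░■■■····■■░░
░■■■····■■░░
░■■···◆·■■░░
░■■·····■■░░
░■■···□·■■░░
░■■·■■·■■■░░
░░░····■■■░░
░░░░░░░░░░░░

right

░░░░░░░░░░░░
░░░░░░░░░░░░
░■■■■■■■■░░░
░■■■■■■■■░░░
■■■····■■░░░
■■■····■■░░░
■■····◆■■░░░
■■·····■■░░░
■■···□·■■░░░
■■·■■·■■■░░░
░░····■■■░░░
░░░░░░░░░░░░

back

░░░░░░░░░░░░
░■■■■■■■■░░░
░■■■■■■■■░░░
■■■····■■░░░
■■■····■■░░░
■■·····■■░░░
■■····◆■■░░░
■■···□·■■░░░
■■·■■·■■■░░░
░░····■■■░░░
░░░░░░░░░░░░
░░░░░░░░░░░░

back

░■■■■■■■■░░░
░■■■■■■■■░░░
■■■····■■░░░
■■■····■■░░░
■■·····■■░░░
■■·····■■░░░
■■···□◆■■░░░
■■·■■·■■■░░░
░░····■■■░░░
░░░░░░░░░░░░
░░░░░░░░░░░░
░░░░░░░░░░░░

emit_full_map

░■■■■■■■■
░■■■■■■■■
■■■····■■
■■■····■■
■■·····■■
■■·····■■
■■···□◆■■
■■·■■·■■■
░░····■■■

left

░░■■■■■■■■░░
░░■■■■■■■■░░
░■■■····■■░░
░■■■····■■░░
░■■·····■■░░
░■■·····■■░░
░■■···◆·■■░░
░■■·■■·■■■░░
░░░····■■■░░
░░░░░░░░░░░░
░░░░░░░░░░░░
░░░░░░░░░░░░

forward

░░░░░░░░░░░░
░░■■■■■■■■░░
░░■■■■■■■■░░
░■■■····■■░░
░■■■····■■░░
░■■·····■■░░
░■■···◆·■■░░
░■■···□·■■░░
░■■·■■·■■■░░
░░░····■■■░░
░░░░░░░░░░░░
░░░░░░░░░░░░

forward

░░░░░░░░░░░░
░░░░░░░░░░░░
░░■■■■■■■■░░
░░■■■■■■■■░░
░■■■····■■░░
░■■■····■■░░
░■■···◆·■■░░
░■■·····■■░░
░■■···□·■■░░
░■■·■■·■■■░░
░░░····■■■░░
░░░░░░░░░░░░

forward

■■■■■■■■■■■■
░░░░░░░░░░░░
░░░░░░░░░░░░
░░■■■■■■■■░░
░░■■■■■■■■░░
░■■■····■■░░
░■■■··◆·■■░░
░■■·····■■░░
░■■·····■■░░
░■■···□·■■░░
░■■·■■·■■■░░
░░░····■■■░░
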